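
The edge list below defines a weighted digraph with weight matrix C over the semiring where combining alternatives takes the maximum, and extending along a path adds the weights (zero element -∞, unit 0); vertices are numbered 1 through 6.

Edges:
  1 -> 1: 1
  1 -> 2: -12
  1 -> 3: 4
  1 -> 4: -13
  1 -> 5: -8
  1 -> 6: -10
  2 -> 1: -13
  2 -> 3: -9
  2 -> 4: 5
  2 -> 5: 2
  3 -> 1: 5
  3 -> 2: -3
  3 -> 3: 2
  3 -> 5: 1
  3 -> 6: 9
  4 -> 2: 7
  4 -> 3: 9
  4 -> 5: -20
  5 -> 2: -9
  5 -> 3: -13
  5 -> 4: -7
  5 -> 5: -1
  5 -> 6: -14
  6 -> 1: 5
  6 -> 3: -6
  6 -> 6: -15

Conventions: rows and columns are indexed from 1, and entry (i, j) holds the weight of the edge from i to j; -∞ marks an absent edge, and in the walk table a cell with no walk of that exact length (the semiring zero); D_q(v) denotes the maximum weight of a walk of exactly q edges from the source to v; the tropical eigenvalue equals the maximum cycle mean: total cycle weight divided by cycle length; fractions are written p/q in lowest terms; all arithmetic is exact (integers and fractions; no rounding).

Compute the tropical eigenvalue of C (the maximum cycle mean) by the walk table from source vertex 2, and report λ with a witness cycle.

q=0: [-∞, 0, -∞, -∞, -∞, -∞]
q=1: [-13, -∞, -9, 5, 2, -∞]
q=2: [-4, 12, 14, -5, 1, 0]
q=3: [19, 11, 16, 17, 15, 23]
q=4: [28, 24, 26, 16, 17, 25]
q=5: [31, 23, 32, 29, 27, 35]
q=6: [40, 36, 38, 28, 33, 41]
Optimal cycle mean attained by: cycle 1->3->6->1, total 4 + 9 + 5, length 3.
Answer: λ = 6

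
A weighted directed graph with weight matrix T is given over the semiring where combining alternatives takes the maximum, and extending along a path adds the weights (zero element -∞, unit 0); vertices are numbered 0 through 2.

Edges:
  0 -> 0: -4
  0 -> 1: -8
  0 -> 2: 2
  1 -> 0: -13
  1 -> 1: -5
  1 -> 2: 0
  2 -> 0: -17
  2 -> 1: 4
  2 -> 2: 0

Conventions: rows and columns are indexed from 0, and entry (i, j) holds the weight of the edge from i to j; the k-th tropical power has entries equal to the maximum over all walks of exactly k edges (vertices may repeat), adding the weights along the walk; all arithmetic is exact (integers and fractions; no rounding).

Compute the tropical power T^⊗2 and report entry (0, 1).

T^⊗2:
  [-8, 6, 2]
  [-17, 4, 0]
  [-9, 4, 4]
Key observation: the optimum is the walk 0->2->1, with weight 2 + 4 = 6.
Optimal value attained by: walk 0->2->1.
Answer: (T^⊗2)[0][1] = 6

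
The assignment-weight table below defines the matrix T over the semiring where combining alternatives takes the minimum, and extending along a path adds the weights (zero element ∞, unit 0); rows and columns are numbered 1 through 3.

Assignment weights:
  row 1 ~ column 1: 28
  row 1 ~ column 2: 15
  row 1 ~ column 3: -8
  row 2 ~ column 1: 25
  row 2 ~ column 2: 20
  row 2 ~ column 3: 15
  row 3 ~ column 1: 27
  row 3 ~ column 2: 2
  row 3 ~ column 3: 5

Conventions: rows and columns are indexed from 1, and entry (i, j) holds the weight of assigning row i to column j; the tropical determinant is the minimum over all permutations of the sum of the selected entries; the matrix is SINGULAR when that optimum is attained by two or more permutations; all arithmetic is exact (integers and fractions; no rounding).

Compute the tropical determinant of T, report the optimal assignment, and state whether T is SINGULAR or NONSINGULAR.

σ = (1, 2, 3): 28 + 20 + 5 = 53
σ = (1, 3, 2): 28 + 15 + 2 = 45
σ = (2, 1, 3): 15 + 25 + 5 = 45
σ = (2, 3, 1): 15 + 15 + 27 = 57
σ = (3, 1, 2): (-8) + 25 + 2 = 19
σ = (3, 2, 1): (-8) + 20 + 27 = 39
Optimal value attained by: σ = (3, 1, 2).
Answer: det⊕(T) = 19; verdict: NONSINGULAR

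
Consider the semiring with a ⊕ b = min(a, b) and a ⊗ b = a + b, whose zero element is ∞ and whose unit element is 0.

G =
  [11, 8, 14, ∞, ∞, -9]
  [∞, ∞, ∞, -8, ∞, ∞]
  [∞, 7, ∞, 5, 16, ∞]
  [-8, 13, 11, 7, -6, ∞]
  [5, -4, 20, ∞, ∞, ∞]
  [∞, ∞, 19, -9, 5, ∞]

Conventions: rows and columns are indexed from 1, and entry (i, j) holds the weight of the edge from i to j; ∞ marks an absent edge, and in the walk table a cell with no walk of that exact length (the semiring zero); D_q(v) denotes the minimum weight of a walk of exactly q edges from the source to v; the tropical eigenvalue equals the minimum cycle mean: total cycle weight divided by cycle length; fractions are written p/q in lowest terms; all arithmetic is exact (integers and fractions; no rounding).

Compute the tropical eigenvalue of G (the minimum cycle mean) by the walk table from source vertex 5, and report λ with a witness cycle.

q=0: [∞, ∞, ∞, ∞, 0, ∞]
q=1: [5, -4, 20, ∞, ∞, ∞]
q=2: [16, 13, 19, -12, 36, -4]
q=3: [-20, 1, -1, -13, -18, 7]
q=4: [-21, -22, -6, -7, -19, -29]
q=5: [-15, -23, -10, -38, -24, -30]
q=6: [-46, -28, -27, -39, -44, -24]
Optimal cycle mean attained by: cycle 1->6->4->1, total (-9) + (-9) + (-8), length 3.
Answer: λ = -26/3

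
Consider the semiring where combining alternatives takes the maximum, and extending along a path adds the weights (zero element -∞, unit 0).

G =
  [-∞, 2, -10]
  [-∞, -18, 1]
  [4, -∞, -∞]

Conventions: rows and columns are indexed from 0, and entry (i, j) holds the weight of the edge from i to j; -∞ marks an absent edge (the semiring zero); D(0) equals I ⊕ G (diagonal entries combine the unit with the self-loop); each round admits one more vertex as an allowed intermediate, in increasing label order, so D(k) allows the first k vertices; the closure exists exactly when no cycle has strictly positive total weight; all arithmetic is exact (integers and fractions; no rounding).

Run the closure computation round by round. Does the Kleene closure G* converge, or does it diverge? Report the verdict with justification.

D(0):
  [0, 2, -10]
  [-∞, 0, 1]
  [4, -∞, 0]
D(1):
  [0, 2, -10]
  [-∞, 0, 1]
  [4, 6, 0]
Detection: at round 2, diagonal entry (2, 2) turns strictly positive.
Key observation: the cycle 2->0->1->2 has total weight 4 + 2 + 1, which is strictly positive.
Answer: DIVERGES — positive cycle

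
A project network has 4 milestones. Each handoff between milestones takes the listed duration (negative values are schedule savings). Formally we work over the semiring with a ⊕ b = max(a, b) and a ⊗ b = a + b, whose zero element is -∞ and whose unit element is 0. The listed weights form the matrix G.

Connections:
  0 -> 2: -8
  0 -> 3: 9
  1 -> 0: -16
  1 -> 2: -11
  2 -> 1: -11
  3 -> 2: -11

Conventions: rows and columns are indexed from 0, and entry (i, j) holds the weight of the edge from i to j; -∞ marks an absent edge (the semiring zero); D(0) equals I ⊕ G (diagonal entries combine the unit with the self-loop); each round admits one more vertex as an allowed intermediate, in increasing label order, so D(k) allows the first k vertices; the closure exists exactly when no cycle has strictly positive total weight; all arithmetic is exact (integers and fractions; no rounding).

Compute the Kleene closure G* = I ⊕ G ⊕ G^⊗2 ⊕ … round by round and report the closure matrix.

D(0):
  [0, -∞, -8, 9]
  [-16, 0, -11, -∞]
  [-∞, -11, 0, -∞]
  [-∞, -∞, -11, 0]
D(1):
  [0, -∞, -8, 9]
  [-16, 0, -11, -7]
  [-∞, -11, 0, -∞]
  [-∞, -∞, -11, 0]
D(2):
  [0, -∞, -8, 9]
  [-16, 0, -11, -7]
  [-27, -11, 0, -18]
  [-∞, -∞, -11, 0]
D(3):
  [0, -19, -8, 9]
  [-16, 0, -11, -7]
  [-27, -11, 0, -18]
  [-38, -22, -11, 0]
D(4):
  [0, -13, -2, 9]
  [-16, 0, -11, -7]
  [-27, -11, 0, -18]
  [-38, -22, -11, 0]
Answer: G* = [[0, -13, -2, 9], [-16, 0, -11, -7], [-27, -11, 0, -18], [-38, -22, -11, 0]]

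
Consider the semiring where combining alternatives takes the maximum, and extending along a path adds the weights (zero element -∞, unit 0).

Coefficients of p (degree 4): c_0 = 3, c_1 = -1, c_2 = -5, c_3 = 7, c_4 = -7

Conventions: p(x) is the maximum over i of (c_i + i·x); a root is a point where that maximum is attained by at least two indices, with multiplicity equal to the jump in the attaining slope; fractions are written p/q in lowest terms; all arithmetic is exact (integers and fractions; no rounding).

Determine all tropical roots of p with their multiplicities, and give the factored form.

hull edge (i=0, c=3) to (i=3, c=7): slope 4/3, span 3
hull edge (i=3, c=7) to (i=4, c=-7): slope -14, span 1
Factored form: p(x) = -7 ⊗ (x ⊕ (-4/3)) ⊗ (x ⊕ (-4/3)) ⊗ (x ⊕ (-4/3)) ⊗ (x ⊕ 14)
Answer: roots = -4/3 (mult 3), 14 (mult 1)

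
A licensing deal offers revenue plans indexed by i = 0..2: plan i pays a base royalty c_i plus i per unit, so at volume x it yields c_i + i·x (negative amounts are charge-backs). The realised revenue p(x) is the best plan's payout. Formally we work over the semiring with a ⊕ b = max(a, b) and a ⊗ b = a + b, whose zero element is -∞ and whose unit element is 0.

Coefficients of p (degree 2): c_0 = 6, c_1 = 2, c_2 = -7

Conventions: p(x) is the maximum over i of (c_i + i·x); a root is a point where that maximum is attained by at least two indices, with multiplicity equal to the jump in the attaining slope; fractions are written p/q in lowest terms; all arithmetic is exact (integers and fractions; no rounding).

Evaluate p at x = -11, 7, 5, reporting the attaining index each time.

p(-11) = max(6+0·(-11)=6, 2+1·(-11)=-9, -7+2·(-11)=-29) = 6 (attained by i=0)
p(7) = max(6+0·7=6, 2+1·7=9, -7+2·7=7) = 9 (attained by i=1)
p(5) = max(6+0·5=6, 2+1·5=7, -7+2·5=3) = 7 (attained by i=1)
Answer: p(-11) = 6; p(7) = 9; p(5) = 7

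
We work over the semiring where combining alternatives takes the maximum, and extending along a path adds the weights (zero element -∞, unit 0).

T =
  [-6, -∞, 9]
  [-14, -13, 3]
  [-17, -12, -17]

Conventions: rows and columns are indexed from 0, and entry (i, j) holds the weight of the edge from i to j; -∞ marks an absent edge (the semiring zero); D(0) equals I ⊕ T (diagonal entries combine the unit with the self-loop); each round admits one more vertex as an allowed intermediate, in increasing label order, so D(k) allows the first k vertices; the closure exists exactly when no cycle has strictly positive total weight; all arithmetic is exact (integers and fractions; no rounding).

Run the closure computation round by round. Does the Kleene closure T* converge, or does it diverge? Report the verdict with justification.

D(0):
  [0, -∞, 9]
  [-14, 0, 3]
  [-17, -12, 0]
D(1):
  [0, -∞, 9]
  [-14, 0, 3]
  [-17, -12, 0]
D(2):
  [0, -∞, 9]
  [-14, 0, 3]
  [-17, -12, 0]
D(3):
  [0, -3, 9]
  [-14, 0, 3]
  [-17, -12, 0]
Key observation: every diagonal entry stays at the unit through all rounds, so no improving cycle exists.
Answer: CONVERGES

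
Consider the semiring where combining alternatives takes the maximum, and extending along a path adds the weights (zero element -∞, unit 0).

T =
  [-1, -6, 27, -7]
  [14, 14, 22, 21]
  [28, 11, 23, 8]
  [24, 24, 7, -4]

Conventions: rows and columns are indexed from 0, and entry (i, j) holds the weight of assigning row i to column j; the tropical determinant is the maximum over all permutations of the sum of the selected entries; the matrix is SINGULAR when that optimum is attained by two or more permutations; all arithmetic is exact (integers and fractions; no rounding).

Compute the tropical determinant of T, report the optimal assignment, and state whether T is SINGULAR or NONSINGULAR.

σ = (0, 1, 2, 3): (-1) + 14 + 23 + (-4) = 32
σ = (0, 1, 3, 2): (-1) + 14 + 8 + 7 = 28
σ = (0, 2, 1, 3): (-1) + 22 + 11 + (-4) = 28
σ = (0, 2, 3, 1): (-1) + 22 + 8 + 24 = 53
σ = (0, 3, 1, 2): (-1) + 21 + 11 + 7 = 38
σ = (0, 3, 2, 1): (-1) + 21 + 23 + 24 = 67
σ = (1, 0, 2, 3): (-6) + 14 + 23 + (-4) = 27
σ = (1, 0, 3, 2): (-6) + 14 + 8 + 7 = 23
σ = (1, 2, 0, 3): (-6) + 22 + 28 + (-4) = 40
σ = (1, 2, 3, 0): (-6) + 22 + 8 + 24 = 48
σ = (1, 3, 0, 2): (-6) + 21 + 28 + 7 = 50
σ = (1, 3, 2, 0): (-6) + 21 + 23 + 24 = 62
σ = (2, 0, 1, 3): 27 + 14 + 11 + (-4) = 48
σ = (2, 0, 3, 1): 27 + 14 + 8 + 24 = 73
σ = (2, 1, 0, 3): 27 + 14 + 28 + (-4) = 65
σ = (2, 1, 3, 0): 27 + 14 + 8 + 24 = 73
σ = (2, 3, 0, 1): 27 + 21 + 28 + 24 = 100
σ = (2, 3, 1, 0): 27 + 21 + 11 + 24 = 83
σ = (3, 0, 1, 2): (-7) + 14 + 11 + 7 = 25
σ = (3, 0, 2, 1): (-7) + 14 + 23 + 24 = 54
σ = (3, 1, 0, 2): (-7) + 14 + 28 + 7 = 42
σ = (3, 1, 2, 0): (-7) + 14 + 23 + 24 = 54
σ = (3, 2, 0, 1): (-7) + 22 + 28 + 24 = 67
σ = (3, 2, 1, 0): (-7) + 22 + 11 + 24 = 50
Optimal value attained by: σ = (2, 3, 0, 1).
Answer: det⊕(T) = 100; verdict: NONSINGULAR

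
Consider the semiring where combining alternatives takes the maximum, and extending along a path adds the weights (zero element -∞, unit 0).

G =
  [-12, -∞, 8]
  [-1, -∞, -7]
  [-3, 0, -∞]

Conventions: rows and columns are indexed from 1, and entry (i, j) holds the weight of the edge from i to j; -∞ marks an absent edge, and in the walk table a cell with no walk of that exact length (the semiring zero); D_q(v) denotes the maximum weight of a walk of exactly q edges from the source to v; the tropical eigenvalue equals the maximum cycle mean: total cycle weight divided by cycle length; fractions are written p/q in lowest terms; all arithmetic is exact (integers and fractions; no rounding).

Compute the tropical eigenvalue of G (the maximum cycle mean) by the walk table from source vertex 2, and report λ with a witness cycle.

q=0: [-∞, 0, -∞]
q=1: [-1, -∞, -7]
q=2: [-10, -7, 7]
q=3: [4, 7, -2]
Optimal cycle mean attained by: cycle 1->3->1, total 8 + (-3), length 2.
Answer: λ = 5/2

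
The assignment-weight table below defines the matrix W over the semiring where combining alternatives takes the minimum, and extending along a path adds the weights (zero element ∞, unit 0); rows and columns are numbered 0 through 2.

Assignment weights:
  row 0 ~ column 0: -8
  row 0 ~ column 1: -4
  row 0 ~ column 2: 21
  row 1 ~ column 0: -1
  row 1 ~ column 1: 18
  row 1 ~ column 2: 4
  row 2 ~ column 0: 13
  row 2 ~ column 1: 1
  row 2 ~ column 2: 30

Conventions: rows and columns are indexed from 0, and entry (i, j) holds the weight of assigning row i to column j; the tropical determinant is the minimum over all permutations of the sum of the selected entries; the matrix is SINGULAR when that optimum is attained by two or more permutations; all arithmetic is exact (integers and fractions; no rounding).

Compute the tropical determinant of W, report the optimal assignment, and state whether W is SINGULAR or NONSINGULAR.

σ = (0, 1, 2): (-8) + 18 + 30 = 40
σ = (0, 2, 1): (-8) + 4 + 1 = -3
σ = (1, 0, 2): (-4) + (-1) + 30 = 25
σ = (1, 2, 0): (-4) + 4 + 13 = 13
σ = (2, 0, 1): 21 + (-1) + 1 = 21
σ = (2, 1, 0): 21 + 18 + 13 = 52
Optimal value attained by: σ = (0, 2, 1).
Answer: det⊕(W) = -3; verdict: NONSINGULAR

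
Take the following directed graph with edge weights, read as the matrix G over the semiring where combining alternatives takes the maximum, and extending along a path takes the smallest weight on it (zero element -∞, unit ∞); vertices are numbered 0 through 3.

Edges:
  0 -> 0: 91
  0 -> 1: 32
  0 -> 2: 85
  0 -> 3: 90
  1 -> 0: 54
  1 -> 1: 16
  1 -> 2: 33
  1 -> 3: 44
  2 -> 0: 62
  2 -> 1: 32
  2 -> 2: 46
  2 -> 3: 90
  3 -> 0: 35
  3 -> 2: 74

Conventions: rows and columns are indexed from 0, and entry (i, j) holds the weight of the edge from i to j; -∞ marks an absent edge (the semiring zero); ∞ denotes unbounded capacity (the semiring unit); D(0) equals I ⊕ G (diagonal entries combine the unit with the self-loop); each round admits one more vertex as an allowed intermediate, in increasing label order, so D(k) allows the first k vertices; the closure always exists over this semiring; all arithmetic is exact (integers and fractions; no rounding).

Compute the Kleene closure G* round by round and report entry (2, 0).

D(0):
  [∞, 32, 85, 90]
  [54, ∞, 33, 44]
  [62, 32, ∞, 90]
  [35, -∞, 74, ∞]
D(1):
  [∞, 32, 85, 90]
  [54, ∞, 54, 54]
  [62, 32, ∞, 90]
  [35, 32, 74, ∞]
D(2):
  [∞, 32, 85, 90]
  [54, ∞, 54, 54]
  [62, 32, ∞, 90]
  [35, 32, 74, ∞]
D(3):
  [∞, 32, 85, 90]
  [54, ∞, 54, 54]
  [62, 32, ∞, 90]
  [62, 32, 74, ∞]
D(4):
  [∞, 32, 85, 90]
  [54, ∞, 54, 54]
  [62, 32, ∞, 90]
  [62, 32, 74, ∞]
Answer: G*[2][0] = 62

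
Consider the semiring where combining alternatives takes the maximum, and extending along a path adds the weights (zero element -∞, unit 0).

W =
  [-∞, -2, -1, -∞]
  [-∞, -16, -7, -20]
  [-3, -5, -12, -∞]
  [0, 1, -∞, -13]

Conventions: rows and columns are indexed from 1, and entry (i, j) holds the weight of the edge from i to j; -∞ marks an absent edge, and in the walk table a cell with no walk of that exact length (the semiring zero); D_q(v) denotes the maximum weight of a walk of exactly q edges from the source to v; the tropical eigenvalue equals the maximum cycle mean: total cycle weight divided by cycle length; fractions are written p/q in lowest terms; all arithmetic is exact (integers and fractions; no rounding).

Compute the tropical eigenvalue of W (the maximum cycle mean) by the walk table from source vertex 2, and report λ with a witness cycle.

q=0: [-∞, 0, -∞, -∞]
q=1: [-∞, -16, -7, -20]
q=2: [-10, -12, -19, -33]
q=3: [-22, -12, -11, -32]
q=4: [-14, -16, -19, -32]
Optimal cycle mean attained by: cycle 1->3->1, total (-1) + (-3), length 2.
Answer: λ = -2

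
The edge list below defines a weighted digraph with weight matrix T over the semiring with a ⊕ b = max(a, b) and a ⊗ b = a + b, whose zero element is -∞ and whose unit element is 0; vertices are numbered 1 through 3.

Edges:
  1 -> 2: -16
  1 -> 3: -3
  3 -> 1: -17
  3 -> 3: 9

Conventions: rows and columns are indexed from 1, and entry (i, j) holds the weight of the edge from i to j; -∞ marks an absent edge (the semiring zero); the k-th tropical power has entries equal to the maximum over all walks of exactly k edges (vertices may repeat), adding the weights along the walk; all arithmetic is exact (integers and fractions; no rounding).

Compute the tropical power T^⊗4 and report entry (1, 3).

T^⊗2:
  [-20, -∞, 6]
  [-∞, -∞, -∞]
  [-8, -33, 18]
T^⊗3:
  [-11, -36, 15]
  [-∞, -∞, -∞]
  [1, -24, 27]
T^⊗4:
  [-2, -27, 24]
  [-∞, -∞, -∞]
  [10, -15, 36]
Key observation: the optimum is the walk 1->3->3->3->3, with weight (-3) + 9 + 9 + 9 = 24.
Optimal value attained by: walk 1->3->3->3->3.
Answer: (T^⊗4)[1][3] = 24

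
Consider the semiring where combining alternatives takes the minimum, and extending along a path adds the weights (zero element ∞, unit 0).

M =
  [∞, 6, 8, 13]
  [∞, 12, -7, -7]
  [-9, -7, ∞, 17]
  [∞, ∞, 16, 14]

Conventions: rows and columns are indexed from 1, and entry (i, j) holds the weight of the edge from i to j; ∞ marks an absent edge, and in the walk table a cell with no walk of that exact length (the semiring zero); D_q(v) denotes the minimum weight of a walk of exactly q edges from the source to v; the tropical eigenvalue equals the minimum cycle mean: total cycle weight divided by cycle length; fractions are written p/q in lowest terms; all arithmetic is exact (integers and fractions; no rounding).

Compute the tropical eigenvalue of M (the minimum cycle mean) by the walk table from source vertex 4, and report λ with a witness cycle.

q=0: [∞, ∞, ∞, 0]
q=1: [∞, ∞, 16, 14]
q=2: [7, 9, 30, 28]
q=3: [21, 13, 2, 2]
q=4: [-7, -5, 6, 6]
Optimal cycle mean attained by: cycle 2->3->2, total (-7) + (-7), length 2.
Answer: λ = -7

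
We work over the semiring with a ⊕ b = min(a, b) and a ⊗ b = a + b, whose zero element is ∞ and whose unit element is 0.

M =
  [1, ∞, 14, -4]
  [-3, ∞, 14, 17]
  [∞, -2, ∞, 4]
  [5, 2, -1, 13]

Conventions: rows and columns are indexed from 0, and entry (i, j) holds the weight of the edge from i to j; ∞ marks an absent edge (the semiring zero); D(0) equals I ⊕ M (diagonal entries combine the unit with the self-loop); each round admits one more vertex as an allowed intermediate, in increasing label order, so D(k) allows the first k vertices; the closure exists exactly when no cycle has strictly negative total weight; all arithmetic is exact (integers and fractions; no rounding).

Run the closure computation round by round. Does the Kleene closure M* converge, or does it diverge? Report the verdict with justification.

D(0):
  [0, ∞, 14, -4]
  [-3, 0, 14, 17]
  [∞, -2, 0, 4]
  [5, 2, -1, 0]
D(1):
  [0, ∞, 14, -4]
  [-3, 0, 11, -7]
  [∞, -2, 0, 4]
  [5, 2, -1, 0]
Detection: at round 2, diagonal entry (3, 3) turns strictly negative.
Key observation: the cycle 3->1->0->3 has total weight 2 + (-3) + (-4), which is strictly negative.
Answer: DIVERGES — negative cycle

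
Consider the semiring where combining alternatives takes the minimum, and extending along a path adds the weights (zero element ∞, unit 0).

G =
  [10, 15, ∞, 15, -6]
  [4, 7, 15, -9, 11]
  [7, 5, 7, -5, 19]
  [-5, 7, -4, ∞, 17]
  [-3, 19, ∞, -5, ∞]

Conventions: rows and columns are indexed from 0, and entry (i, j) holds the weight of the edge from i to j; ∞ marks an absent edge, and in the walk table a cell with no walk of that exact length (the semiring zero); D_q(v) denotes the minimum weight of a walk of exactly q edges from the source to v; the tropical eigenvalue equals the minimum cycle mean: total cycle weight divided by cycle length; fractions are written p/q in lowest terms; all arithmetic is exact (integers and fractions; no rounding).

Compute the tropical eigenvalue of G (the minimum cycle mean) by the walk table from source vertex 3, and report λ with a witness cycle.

q=0: [∞, ∞, ∞, 0, ∞]
q=1: [-5, 7, -4, ∞, 17]
q=2: [3, 1, 3, -9, -11]
q=3: [-14, -2, -13, -16, -3]
q=4: [-21, -9, -20, -18, -20]
q=5: [-23, -15, -22, -25, -27]
Optimal cycle mean attained by: cycle 0->4->3->0, total (-6) + (-5) + (-5), length 3.
Answer: λ = -16/3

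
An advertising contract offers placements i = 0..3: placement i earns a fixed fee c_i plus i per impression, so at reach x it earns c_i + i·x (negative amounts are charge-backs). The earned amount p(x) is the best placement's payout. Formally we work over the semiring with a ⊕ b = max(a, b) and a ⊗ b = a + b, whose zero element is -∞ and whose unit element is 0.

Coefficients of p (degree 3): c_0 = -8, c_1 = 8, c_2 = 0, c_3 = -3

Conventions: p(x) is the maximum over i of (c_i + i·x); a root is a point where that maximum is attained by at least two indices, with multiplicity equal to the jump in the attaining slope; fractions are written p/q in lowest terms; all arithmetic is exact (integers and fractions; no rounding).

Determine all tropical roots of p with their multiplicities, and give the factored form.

hull edge (i=0, c=-8) to (i=1, c=8): slope 16, span 1
hull edge (i=1, c=8) to (i=3, c=-3): slope -11/2, span 2
Factored form: p(x) = -3 ⊗ (x ⊕ (-16)) ⊗ (x ⊕ 11/2) ⊗ (x ⊕ 11/2)
Answer: roots = -16 (mult 1), 11/2 (mult 2)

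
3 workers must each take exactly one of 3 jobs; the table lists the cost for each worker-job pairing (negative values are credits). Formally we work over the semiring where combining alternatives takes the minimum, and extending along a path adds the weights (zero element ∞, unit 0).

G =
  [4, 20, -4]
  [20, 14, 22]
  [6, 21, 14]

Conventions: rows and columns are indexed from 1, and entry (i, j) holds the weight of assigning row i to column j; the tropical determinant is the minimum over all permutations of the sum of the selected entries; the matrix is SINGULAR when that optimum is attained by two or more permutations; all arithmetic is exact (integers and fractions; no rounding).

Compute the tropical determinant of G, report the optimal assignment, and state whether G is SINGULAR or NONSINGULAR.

σ = (1, 2, 3): 4 + 14 + 14 = 32
σ = (1, 3, 2): 4 + 22 + 21 = 47
σ = (2, 1, 3): 20 + 20 + 14 = 54
σ = (2, 3, 1): 20 + 22 + 6 = 48
σ = (3, 1, 2): (-4) + 20 + 21 = 37
σ = (3, 2, 1): (-4) + 14 + 6 = 16
Optimal value attained by: σ = (3, 2, 1).
Answer: det⊕(G) = 16; verdict: NONSINGULAR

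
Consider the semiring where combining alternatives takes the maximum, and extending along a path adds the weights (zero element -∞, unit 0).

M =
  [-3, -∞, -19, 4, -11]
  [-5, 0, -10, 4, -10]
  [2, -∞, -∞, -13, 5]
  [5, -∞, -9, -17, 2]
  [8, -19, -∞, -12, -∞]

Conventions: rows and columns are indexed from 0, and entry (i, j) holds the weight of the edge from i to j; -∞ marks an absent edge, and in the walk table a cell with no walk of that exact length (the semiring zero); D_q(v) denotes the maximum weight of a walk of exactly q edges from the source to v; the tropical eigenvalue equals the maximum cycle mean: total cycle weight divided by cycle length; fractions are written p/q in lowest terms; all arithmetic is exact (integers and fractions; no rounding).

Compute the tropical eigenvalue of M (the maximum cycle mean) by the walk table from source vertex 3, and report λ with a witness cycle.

q=0: [-∞, -∞, -∞, 0, -∞]
q=1: [5, -∞, -9, -17, 2]
q=2: [10, -17, -14, 9, -4]
q=3: [14, -17, 0, 14, 11]
q=4: [19, -8, 5, 18, 16]
q=5: [24, -3, 9, 23, 20]
Optimal cycle mean attained by: cycle 0->3->4->0, total 4 + 2 + 8, length 3.
Answer: λ = 14/3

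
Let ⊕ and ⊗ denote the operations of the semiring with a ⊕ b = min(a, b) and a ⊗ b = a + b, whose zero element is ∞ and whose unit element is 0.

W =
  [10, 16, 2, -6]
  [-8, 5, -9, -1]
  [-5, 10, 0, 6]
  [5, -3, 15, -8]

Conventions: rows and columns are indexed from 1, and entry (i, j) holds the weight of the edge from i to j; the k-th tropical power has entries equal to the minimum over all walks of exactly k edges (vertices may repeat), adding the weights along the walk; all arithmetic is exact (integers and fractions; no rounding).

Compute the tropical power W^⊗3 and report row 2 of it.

W^⊗2:
  [-3, -9, 2, -14]
  [-14, -4, -9, -14]
  [-5, 3, -3, -11]
  [-11, -11, -12, -16]
W^⊗3:
  [-17, -17, -18, -22]
  [-14, -17, -13, -22]
  [-8, -14, -6, -19]
  [-19, -19, -20, -24]
Answer: row 2 of W^⊗3 = [-14, -17, -13, -22]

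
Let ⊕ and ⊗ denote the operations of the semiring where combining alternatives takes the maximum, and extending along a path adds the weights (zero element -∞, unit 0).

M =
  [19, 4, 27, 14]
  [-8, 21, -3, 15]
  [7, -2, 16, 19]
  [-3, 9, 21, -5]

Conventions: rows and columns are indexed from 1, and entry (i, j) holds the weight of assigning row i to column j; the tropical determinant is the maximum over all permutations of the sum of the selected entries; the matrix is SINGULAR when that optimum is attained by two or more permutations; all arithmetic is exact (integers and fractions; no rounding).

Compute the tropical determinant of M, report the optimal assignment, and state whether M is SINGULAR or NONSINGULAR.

σ = (1, 2, 3, 4): 19 + 21 + 16 + (-5) = 51
σ = (1, 2, 4, 3): 19 + 21 + 19 + 21 = 80
σ = (1, 3, 2, 4): 19 + (-3) + (-2) + (-5) = 9
σ = (1, 3, 4, 2): 19 + (-3) + 19 + 9 = 44
σ = (1, 4, 2, 3): 19 + 15 + (-2) + 21 = 53
σ = (1, 4, 3, 2): 19 + 15 + 16 + 9 = 59
σ = (2, 1, 3, 4): 4 + (-8) + 16 + (-5) = 7
σ = (2, 1, 4, 3): 4 + (-8) + 19 + 21 = 36
σ = (2, 3, 1, 4): 4 + (-3) + 7 + (-5) = 3
σ = (2, 3, 4, 1): 4 + (-3) + 19 + (-3) = 17
σ = (2, 4, 1, 3): 4 + 15 + 7 + 21 = 47
σ = (2, 4, 3, 1): 4 + 15 + 16 + (-3) = 32
σ = (3, 1, 2, 4): 27 + (-8) + (-2) + (-5) = 12
σ = (3, 1, 4, 2): 27 + (-8) + 19 + 9 = 47
σ = (3, 2, 1, 4): 27 + 21 + 7 + (-5) = 50
σ = (3, 2, 4, 1): 27 + 21 + 19 + (-3) = 64
σ = (3, 4, 1, 2): 27 + 15 + 7 + 9 = 58
σ = (3, 4, 2, 1): 27 + 15 + (-2) + (-3) = 37
σ = (4, 1, 2, 3): 14 + (-8) + (-2) + 21 = 25
σ = (4, 1, 3, 2): 14 + (-8) + 16 + 9 = 31
σ = (4, 2, 1, 3): 14 + 21 + 7 + 21 = 63
σ = (4, 2, 3, 1): 14 + 21 + 16 + (-3) = 48
σ = (4, 3, 1, 2): 14 + (-3) + 7 + 9 = 27
σ = (4, 3, 2, 1): 14 + (-3) + (-2) + (-3) = 6
Optimal value attained by: σ = (1, 2, 4, 3).
Answer: det⊕(M) = 80; verdict: NONSINGULAR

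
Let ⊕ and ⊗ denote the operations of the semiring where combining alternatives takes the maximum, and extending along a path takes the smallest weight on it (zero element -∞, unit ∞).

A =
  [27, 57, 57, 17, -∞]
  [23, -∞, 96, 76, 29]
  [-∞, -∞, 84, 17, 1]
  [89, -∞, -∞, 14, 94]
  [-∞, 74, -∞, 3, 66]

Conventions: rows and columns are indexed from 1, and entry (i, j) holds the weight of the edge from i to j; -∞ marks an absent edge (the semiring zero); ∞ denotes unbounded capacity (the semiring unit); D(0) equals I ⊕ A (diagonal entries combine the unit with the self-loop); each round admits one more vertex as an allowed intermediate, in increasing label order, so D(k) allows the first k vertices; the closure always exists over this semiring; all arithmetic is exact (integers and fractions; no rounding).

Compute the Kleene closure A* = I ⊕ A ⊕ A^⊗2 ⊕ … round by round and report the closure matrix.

D(0):
  [∞, 57, 57, 17, -∞]
  [23, ∞, 96, 76, 29]
  [-∞, -∞, ∞, 17, 1]
  [89, -∞, -∞, ∞, 94]
  [-∞, 74, -∞, 3, ∞]
D(1):
  [∞, 57, 57, 17, -∞]
  [23, ∞, 96, 76, 29]
  [-∞, -∞, ∞, 17, 1]
  [89, 57, 57, ∞, 94]
  [-∞, 74, -∞, 3, ∞]
D(2):
  [∞, 57, 57, 57, 29]
  [23, ∞, 96, 76, 29]
  [-∞, -∞, ∞, 17, 1]
  [89, 57, 57, ∞, 94]
  [23, 74, 74, 74, ∞]
D(3):
  [∞, 57, 57, 57, 29]
  [23, ∞, 96, 76, 29]
  [-∞, -∞, ∞, 17, 1]
  [89, 57, 57, ∞, 94]
  [23, 74, 74, 74, ∞]
D(4):
  [∞, 57, 57, 57, 57]
  [76, ∞, 96, 76, 76]
  [17, 17, ∞, 17, 17]
  [89, 57, 57, ∞, 94]
  [74, 74, 74, 74, ∞]
D(5):
  [∞, 57, 57, 57, 57]
  [76, ∞, 96, 76, 76]
  [17, 17, ∞, 17, 17]
  [89, 74, 74, ∞, 94]
  [74, 74, 74, 74, ∞]
Answer: A* = [[∞, 57, 57, 57, 57], [76, ∞, 96, 76, 76], [17, 17, ∞, 17, 17], [89, 74, 74, ∞, 94], [74, 74, 74, 74, ∞]]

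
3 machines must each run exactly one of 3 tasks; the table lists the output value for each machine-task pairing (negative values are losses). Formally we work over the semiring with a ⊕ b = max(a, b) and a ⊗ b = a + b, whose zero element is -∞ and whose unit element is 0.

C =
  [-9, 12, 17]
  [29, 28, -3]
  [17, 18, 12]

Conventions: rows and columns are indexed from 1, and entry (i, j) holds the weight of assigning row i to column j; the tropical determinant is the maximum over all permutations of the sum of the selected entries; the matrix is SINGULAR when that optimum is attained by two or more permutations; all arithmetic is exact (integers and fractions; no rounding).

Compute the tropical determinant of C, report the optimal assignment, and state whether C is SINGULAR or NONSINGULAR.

σ = (1, 2, 3): (-9) + 28 + 12 = 31
σ = (1, 3, 2): (-9) + (-3) + 18 = 6
σ = (2, 1, 3): 12 + 29 + 12 = 53
σ = (2, 3, 1): 12 + (-3) + 17 = 26
σ = (3, 1, 2): 17 + 29 + 18 = 64
σ = (3, 2, 1): 17 + 28 + 17 = 62
Optimal value attained by: σ = (3, 1, 2).
Answer: det⊕(C) = 64; verdict: NONSINGULAR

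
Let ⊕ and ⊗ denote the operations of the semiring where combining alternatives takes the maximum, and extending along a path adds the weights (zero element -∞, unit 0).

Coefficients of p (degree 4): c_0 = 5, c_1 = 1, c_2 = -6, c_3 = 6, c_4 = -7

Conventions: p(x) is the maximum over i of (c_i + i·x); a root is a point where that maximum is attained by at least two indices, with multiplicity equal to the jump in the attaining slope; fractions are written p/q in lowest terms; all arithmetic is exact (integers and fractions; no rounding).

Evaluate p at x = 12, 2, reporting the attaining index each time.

p(12) = max(5+0·12=5, 1+1·12=13, -6+2·12=18, 6+3·12=42, -7+4·12=41) = 42 (attained by i=3)
p(2) = max(5+0·2=5, 1+1·2=3, -6+2·2=-2, 6+3·2=12, -7+4·2=1) = 12 (attained by i=3)
Answer: p(12) = 42; p(2) = 12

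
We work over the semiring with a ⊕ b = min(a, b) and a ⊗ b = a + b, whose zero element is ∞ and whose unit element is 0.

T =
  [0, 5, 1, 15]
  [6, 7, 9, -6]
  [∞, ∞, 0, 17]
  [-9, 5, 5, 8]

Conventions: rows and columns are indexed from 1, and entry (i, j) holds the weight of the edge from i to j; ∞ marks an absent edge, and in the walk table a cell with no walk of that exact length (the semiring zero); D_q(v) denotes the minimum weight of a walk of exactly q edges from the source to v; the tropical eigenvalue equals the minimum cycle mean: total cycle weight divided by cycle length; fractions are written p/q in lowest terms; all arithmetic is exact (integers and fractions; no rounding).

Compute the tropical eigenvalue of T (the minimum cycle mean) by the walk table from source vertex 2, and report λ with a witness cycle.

q=0: [∞, 0, ∞, ∞]
q=1: [6, 7, 9, -6]
q=2: [-15, -1, -1, 1]
q=3: [-15, -10, -14, -7]
q=4: [-16, -10, -14, -16]
Optimal cycle mean attained by: cycle 1->2->4->1, total 5 + (-6) + (-9), length 3.
Answer: λ = -10/3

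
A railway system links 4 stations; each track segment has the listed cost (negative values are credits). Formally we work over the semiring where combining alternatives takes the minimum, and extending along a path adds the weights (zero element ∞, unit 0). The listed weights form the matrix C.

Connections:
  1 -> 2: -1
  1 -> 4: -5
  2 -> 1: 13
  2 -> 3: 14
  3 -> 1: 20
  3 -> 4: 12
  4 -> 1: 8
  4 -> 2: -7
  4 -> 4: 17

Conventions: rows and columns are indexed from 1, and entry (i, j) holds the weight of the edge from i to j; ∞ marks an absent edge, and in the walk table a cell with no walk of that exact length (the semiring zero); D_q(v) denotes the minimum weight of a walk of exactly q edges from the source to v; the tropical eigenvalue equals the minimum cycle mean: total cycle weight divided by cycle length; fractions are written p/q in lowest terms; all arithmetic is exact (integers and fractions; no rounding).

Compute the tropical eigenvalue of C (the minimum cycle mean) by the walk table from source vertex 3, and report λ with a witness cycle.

q=0: [∞, ∞, 0, ∞]
q=1: [20, ∞, ∞, 12]
q=2: [20, 5, ∞, 15]
q=3: [18, 8, 19, 15]
q=4: [21, 8, 22, 13]
Optimal cycle mean attained by: cycle 1->4->2->1, total (-5) + (-7) + 13, length 3.
Answer: λ = 1/3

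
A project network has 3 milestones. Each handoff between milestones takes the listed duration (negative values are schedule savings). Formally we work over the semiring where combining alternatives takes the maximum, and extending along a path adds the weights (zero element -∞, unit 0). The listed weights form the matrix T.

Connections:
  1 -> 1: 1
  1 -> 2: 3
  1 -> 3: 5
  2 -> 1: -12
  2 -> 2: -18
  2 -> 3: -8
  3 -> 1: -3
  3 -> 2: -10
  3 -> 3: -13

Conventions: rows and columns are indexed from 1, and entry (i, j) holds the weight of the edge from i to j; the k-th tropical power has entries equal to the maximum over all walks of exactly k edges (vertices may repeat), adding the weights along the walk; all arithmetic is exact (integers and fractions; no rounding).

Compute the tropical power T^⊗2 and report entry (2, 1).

T^⊗2:
  [2, 4, 6]
  [-11, -9, -7]
  [-2, 0, 2]
Key observation: the optimum is the walk 2->1->1, with weight (-12) + 1 = -11.
Optimal value attained by: walk 2->1->1.
Answer: (T^⊗2)[2][1] = -11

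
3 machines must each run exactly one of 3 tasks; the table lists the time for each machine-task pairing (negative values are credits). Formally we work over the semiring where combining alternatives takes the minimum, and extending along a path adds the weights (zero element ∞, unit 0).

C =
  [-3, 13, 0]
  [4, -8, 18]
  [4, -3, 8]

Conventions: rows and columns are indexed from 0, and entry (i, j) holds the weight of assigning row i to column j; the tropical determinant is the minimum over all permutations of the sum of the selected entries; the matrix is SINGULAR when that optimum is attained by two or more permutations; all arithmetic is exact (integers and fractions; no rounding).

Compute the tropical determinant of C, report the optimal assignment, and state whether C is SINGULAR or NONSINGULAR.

σ = (0, 1, 2): (-3) + (-8) + 8 = -3
σ = (0, 2, 1): (-3) + 18 + (-3) = 12
σ = (1, 0, 2): 13 + 4 + 8 = 25
σ = (1, 2, 0): 13 + 18 + 4 = 35
σ = (2, 0, 1): 0 + 4 + (-3) = 1
σ = (2, 1, 0): 0 + (-8) + 4 = -4
Optimal value attained by: σ = (2, 1, 0).
Answer: det⊕(C) = -4; verdict: NONSINGULAR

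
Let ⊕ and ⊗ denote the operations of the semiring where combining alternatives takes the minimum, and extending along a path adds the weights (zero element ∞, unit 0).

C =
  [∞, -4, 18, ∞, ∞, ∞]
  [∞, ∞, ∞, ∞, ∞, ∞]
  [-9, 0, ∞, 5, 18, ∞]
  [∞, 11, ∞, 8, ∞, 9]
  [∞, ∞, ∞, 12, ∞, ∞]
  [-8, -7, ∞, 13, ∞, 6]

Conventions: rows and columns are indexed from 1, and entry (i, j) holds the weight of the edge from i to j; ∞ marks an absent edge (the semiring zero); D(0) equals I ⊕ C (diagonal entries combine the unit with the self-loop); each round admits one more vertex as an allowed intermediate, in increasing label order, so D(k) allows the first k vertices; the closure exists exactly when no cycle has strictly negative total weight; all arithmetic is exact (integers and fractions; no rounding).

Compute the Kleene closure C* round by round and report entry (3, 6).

D(0):
  [0, -4, 18, ∞, ∞, ∞]
  [∞, 0, ∞, ∞, ∞, ∞]
  [-9, 0, 0, 5, 18, ∞]
  [∞, 11, ∞, 0, ∞, 9]
  [∞, ∞, ∞, 12, 0, ∞]
  [-8, -7, ∞, 13, ∞, 0]
D(1):
  [0, -4, 18, ∞, ∞, ∞]
  [∞, 0, ∞, ∞, ∞, ∞]
  [-9, -13, 0, 5, 18, ∞]
  [∞, 11, ∞, 0, ∞, 9]
  [∞, ∞, ∞, 12, 0, ∞]
  [-8, -12, 10, 13, ∞, 0]
D(2):
  [0, -4, 18, ∞, ∞, ∞]
  [∞, 0, ∞, ∞, ∞, ∞]
  [-9, -13, 0, 5, 18, ∞]
  [∞, 11, ∞, 0, ∞, 9]
  [∞, ∞, ∞, 12, 0, ∞]
  [-8, -12, 10, 13, ∞, 0]
D(3):
  [0, -4, 18, 23, 36, ∞]
  [∞, 0, ∞, ∞, ∞, ∞]
  [-9, -13, 0, 5, 18, ∞]
  [∞, 11, ∞, 0, ∞, 9]
  [∞, ∞, ∞, 12, 0, ∞]
  [-8, -12, 10, 13, 28, 0]
D(4):
  [0, -4, 18, 23, 36, 32]
  [∞, 0, ∞, ∞, ∞, ∞]
  [-9, -13, 0, 5, 18, 14]
  [∞, 11, ∞, 0, ∞, 9]
  [∞, 23, ∞, 12, 0, 21]
  [-8, -12, 10, 13, 28, 0]
D(5):
  [0, -4, 18, 23, 36, 32]
  [∞, 0, ∞, ∞, ∞, ∞]
  [-9, -13, 0, 5, 18, 14]
  [∞, 11, ∞, 0, ∞, 9]
  [∞, 23, ∞, 12, 0, 21]
  [-8, -12, 10, 13, 28, 0]
D(6):
  [0, -4, 18, 23, 36, 32]
  [∞, 0, ∞, ∞, ∞, ∞]
  [-9, -13, 0, 5, 18, 14]
  [1, -3, 19, 0, 37, 9]
  [13, 9, 31, 12, 0, 21]
  [-8, -12, 10, 13, 28, 0]
Answer: C*[3][6] = 14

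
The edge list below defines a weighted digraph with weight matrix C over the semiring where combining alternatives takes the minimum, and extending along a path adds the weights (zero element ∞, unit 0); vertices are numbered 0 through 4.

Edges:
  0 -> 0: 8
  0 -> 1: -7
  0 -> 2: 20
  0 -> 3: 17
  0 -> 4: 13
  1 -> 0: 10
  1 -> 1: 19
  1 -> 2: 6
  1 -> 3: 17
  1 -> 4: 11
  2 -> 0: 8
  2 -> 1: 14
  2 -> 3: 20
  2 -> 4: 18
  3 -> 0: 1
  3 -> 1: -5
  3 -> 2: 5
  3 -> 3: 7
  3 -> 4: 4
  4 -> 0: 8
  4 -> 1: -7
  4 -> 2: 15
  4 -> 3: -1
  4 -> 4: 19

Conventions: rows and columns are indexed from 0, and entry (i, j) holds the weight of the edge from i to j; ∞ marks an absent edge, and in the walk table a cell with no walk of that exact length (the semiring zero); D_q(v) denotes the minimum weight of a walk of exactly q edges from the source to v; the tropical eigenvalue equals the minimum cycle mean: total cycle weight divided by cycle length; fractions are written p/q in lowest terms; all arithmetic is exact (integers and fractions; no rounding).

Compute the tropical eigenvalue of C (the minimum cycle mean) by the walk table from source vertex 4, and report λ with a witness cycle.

q=0: [∞, ∞, ∞, ∞, 0]
q=1: [8, -7, 15, -1, 19]
q=2: [0, -6, -1, 6, 3]
q=3: [4, -7, 0, 2, 5]
q=4: [3, -3, -1, 4, 4]
q=5: [5, -4, 3, 3, 8]
Optimal cycle mean attained by: cycle 0->1->4->3->0, total (-7) + 11 + (-1) + 1, length 4.
Answer: λ = 1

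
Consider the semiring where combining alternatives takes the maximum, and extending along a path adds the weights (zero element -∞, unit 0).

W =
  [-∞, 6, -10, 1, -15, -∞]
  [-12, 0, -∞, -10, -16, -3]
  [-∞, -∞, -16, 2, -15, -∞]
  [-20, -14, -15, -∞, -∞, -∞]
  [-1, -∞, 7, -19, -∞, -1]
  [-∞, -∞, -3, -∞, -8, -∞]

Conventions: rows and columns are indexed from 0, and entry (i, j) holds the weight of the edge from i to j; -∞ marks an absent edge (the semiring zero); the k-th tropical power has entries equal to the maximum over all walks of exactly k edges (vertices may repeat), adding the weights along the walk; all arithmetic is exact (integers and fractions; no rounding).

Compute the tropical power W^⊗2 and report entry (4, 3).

W^⊗2:
  [-6, 6, -8, -4, -10, 3]
  [-12, 0, -6, -10, -11, -3]
  [-16, -12, -8, -14, -31, -16]
  [-26, -14, -30, -13, -30, -17]
  [-39, 5, -4, 9, -8, -∞]
  [-9, -∞, -1, -1, -18, -9]
Key observation: the optimum is the walk 4->2->3, with weight 7 + 2 = 9.
Optimal value attained by: walk 4->2->3.
Answer: (W^⊗2)[4][3] = 9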